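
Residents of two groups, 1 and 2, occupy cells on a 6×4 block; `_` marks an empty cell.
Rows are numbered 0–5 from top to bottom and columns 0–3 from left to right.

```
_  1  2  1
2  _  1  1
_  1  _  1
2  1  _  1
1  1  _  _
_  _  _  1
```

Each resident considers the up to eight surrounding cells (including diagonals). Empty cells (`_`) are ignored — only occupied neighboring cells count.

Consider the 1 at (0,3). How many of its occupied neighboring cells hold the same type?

Occupied neighbors of (0,3): (0,2)=2, (1,2)=1, (1,3)=1.
Same type (1): 2 of 3.

2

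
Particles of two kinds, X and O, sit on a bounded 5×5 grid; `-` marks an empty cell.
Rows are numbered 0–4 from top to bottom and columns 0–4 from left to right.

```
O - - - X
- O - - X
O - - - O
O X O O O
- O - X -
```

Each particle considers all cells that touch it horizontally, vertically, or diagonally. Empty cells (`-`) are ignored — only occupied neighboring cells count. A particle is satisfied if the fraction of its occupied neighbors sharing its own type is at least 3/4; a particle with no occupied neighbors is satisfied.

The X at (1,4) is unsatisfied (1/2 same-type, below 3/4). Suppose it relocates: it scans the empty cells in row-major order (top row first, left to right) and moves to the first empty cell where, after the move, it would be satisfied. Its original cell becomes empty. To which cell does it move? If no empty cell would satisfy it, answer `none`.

Vacating (1,4). Empty cells in order:
  (0,1): 0/2 same-type → still unsatisfied.
  (0,2): 0/1 same-type → still unsatisfied.
  (0,3): 1/1 same-type → satisfied — stop here.

(0,3)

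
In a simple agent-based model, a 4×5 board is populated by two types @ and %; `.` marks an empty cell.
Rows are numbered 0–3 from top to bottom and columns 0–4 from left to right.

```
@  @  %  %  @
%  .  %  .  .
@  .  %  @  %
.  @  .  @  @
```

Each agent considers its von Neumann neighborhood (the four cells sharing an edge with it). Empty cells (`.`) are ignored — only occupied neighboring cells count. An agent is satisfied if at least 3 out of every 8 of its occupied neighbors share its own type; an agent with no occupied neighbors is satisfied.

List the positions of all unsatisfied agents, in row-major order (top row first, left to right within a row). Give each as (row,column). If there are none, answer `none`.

(0,0)@ 1/2 satisfied
(0,1)@ 1/2 satisfied
(0,2)% 2/3 satisfied
(0,3)% 1/2 satisfied
(0,4)@ 0/1 not
(1,0)% 0/2 not
(1,2)% 2/2 satisfied
(2,0)@ 0/1 not
(2,2)% 1/2 satisfied
(2,3)@ 1/3 not
(2,4)% 0/2 not
(3,1)@ 0/0 satisfied
(3,3)@ 2/2 satisfied
(3,4)@ 1/2 satisfied

(0,4), (1,0), (2,0), (2,3), (2,4)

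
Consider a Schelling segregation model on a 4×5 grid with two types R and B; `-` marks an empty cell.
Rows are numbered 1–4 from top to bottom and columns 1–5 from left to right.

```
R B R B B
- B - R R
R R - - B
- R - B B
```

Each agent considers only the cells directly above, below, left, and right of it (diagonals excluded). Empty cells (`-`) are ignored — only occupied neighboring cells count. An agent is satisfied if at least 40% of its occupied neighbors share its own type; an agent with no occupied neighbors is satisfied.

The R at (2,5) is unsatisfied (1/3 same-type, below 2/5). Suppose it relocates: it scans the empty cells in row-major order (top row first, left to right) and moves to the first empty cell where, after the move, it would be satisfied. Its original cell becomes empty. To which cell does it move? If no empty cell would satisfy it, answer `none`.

Vacating (2,5). Empty cells in order:
  (2,1): 2/3 same-type → satisfied — stop here.

(2,1)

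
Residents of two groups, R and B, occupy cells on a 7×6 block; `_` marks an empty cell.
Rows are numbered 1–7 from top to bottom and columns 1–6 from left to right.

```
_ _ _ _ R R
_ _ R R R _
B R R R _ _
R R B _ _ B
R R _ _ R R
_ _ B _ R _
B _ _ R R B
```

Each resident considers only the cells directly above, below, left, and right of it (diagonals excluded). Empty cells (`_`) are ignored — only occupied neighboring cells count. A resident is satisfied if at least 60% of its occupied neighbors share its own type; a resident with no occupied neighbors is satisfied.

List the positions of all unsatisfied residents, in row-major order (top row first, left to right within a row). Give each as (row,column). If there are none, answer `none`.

(3,1), (4,3), (4,6), (5,6), (7,6)

(1,5)R 2/2 ok
(1,6)R 1/1 ok
(2,3)R 2/2 ok
(2,4)R 3/3 ok
(2,5)R 2/2 ok
(3,1)B 0/2 unhappy
(3,2)R 2/3 ok
(3,3)R 3/4 ok
(3,4)R 2/2 ok
(4,1)R 2/3 ok
(4,2)R 3/4 ok
(4,3)B 0/2 unhappy
(4,6)B 0/1 unhappy
(5,1)R 2/2 ok
(5,2)R 2/2 ok
(5,5)R 2/2 ok
(5,6)R 1/2 unhappy
(6,3)B 0/0 ok
(6,5)R 2/2 ok
(7,1)B 0/0 ok
(7,4)R 1/1 ok
(7,5)R 2/3 ok
(7,6)B 0/1 unhappy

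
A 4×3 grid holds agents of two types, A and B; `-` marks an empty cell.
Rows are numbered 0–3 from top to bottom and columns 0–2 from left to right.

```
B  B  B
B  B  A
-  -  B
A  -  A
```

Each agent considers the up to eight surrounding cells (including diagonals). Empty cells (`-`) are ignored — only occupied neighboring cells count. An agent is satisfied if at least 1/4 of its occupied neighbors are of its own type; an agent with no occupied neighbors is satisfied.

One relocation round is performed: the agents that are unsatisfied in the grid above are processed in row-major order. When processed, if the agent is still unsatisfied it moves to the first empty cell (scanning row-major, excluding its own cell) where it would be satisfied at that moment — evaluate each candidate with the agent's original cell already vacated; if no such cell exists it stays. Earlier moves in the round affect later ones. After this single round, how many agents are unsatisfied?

0

Initially unsatisfied (in order): (1,2), (3,2).
  (1,2) → (2,0).
  (3,2) → (2,1).
Resulting grid:
B B B
B B -
A A B
A - -
All satisfied now.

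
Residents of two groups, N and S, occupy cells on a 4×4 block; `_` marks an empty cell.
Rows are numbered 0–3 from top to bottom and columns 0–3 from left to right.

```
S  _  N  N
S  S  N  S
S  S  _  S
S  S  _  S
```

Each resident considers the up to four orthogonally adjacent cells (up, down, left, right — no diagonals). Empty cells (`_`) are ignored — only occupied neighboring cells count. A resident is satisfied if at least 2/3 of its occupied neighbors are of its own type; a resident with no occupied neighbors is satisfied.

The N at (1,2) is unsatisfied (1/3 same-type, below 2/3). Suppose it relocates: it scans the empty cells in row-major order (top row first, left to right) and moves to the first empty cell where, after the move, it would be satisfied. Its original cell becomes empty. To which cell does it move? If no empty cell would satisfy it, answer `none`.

none

Vacating (1,2). Empty cells in order:
  (0,1): 1/3 same-type → still unsatisfied.
  (2,2): 0/2 same-type → still unsatisfied.
  (3,2): 0/2 same-type → still unsatisfied.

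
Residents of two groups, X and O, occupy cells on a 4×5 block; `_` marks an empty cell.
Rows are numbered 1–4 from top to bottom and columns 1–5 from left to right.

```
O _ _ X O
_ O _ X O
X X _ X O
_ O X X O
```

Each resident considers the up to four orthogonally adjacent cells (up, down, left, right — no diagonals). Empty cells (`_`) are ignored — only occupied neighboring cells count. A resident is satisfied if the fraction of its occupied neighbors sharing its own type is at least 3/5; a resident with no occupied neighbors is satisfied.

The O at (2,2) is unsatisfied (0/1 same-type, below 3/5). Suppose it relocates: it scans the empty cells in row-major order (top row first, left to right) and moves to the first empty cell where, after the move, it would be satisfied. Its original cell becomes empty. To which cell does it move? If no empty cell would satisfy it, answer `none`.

Vacating (2,2). Empty cells in order:
  (1,2): 1/1 same-type → satisfied — stop here.

(1,2)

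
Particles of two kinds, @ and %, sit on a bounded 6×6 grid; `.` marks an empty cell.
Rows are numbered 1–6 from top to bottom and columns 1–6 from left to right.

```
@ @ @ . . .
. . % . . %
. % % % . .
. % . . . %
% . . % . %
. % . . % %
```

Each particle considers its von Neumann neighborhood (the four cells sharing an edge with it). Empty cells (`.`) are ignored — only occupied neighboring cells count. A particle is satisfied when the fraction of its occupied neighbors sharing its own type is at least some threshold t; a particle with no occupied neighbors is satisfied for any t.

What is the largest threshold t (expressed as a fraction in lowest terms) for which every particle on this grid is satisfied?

Row 1: (1,1)@ 1/1 · (1,2)@ 2/2 · (1,3)@ 1/2
Row 2: (2,3)% 1/2 · (2,6)% — no occupied neighbors
Row 3: (3,2)% 2/2 · (3,3)% 3/3 · (3,4)% 1/1
Row 4: (4,2)% 1/1 · (4,6)% 1/1
Row 5: (5,1)% — no occupied neighbors · (5,4)% — no occupied neighbors · (5,6)% 2/2
Row 6: (6,2)% — no occupied neighbors · (6,5)% 1/1 · (6,6)% 2/2
The smallest same-type fraction is 1/2 at (1,3), which reduces to 1/2. Any threshold above that leaves this particle unsatisfied.

1/2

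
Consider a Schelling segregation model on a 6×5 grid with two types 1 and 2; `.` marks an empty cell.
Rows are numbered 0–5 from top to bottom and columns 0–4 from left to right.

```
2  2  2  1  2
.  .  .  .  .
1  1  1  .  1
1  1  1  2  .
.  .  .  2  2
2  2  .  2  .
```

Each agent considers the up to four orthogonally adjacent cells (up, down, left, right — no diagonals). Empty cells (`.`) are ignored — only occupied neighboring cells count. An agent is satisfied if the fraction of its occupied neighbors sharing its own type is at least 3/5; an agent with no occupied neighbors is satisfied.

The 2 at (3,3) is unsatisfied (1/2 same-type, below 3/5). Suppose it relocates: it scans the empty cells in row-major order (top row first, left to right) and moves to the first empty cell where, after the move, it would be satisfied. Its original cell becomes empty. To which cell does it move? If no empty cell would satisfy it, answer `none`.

Vacating (3,3). Empty cells in order:
  (1,0): 1/2 same-type → still unsatisfied.
  (1,1): 1/2 same-type → still unsatisfied.
  (1,2): 1/2 same-type → still unsatisfied.
  (1,3): 0/1 same-type → still unsatisfied.
  (1,4): 1/2 same-type → still unsatisfied.
  (2,3): 0/2 same-type → still unsatisfied.
  (3,4): 1/2 same-type → still unsatisfied.
  (4,0): 1/2 same-type → still unsatisfied.
  (4,1): 1/2 same-type → still unsatisfied.
  (4,2): 1/2 same-type → still unsatisfied.
  (5,2): 2/2 same-type → satisfied — stop here.

(5,2)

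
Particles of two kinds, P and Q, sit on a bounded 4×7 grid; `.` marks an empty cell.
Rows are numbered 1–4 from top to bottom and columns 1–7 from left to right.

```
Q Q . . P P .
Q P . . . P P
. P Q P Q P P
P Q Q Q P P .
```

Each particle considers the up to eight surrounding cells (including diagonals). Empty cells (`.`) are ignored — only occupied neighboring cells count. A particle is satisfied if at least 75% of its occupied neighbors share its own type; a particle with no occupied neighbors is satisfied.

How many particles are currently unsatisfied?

13

(1,1)Q 2/3 not
(1,2)Q 2/3 not
(1,5)P 2/2 satisfied
(1,6)P 3/3 satisfied
(2,1)Q 2/4 not
(2,2)P 1/5 not
(2,6)P 5/6 satisfied
(2,7)P 4/4 satisfied
(3,2)P 2/6 not
(3,3)Q 3/6 not
(3,4)P 1/5 not
(3,5)Q 1/6 not
(3,6)P 5/6 satisfied
(3,7)P 4/4 satisfied
(4,1)P 1/2 not
(4,2)Q 2/4 not
(4,3)Q 3/5 not
(4,4)Q 3/5 not
(4,5)P 3/5 not
(4,6)P 3/4 satisfied
Unsatisfied: (1,1), (1,2), (2,1), (2,2), (3,2), (3,3), (3,4), (3,5), (4,1), (4,2), (4,3), (4,4), (4,5) — 13 in total.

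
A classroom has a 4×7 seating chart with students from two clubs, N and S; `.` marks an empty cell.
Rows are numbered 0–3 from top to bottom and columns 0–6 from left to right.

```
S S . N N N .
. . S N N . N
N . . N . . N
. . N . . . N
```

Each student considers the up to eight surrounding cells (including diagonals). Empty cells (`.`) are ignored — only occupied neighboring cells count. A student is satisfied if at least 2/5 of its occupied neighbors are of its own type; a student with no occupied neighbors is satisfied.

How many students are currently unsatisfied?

Row 0: (0,0)S 1/1 ✓ · (0,1)S 2/2 ✓ · (0,3)N 3/4 ✓ · (0,4)N 4/4 ✓ · (0,5)N 3/3 ✓
Row 1: (1,2)S 1/4 ✗ · (1,3)N 4/5 ✓ · (1,4)N 5/5 ✓ · (1,6)N 2/2 ✓
Row 2: (2,0)N 0/0 ✓ · (2,3)N 3/4 ✓ · (2,6)N 2/2 ✓
Row 3: (3,2)N 1/1 ✓ · (3,6)N 1/1 ✓
Unsatisfied: (1,2) — 1 in total.

1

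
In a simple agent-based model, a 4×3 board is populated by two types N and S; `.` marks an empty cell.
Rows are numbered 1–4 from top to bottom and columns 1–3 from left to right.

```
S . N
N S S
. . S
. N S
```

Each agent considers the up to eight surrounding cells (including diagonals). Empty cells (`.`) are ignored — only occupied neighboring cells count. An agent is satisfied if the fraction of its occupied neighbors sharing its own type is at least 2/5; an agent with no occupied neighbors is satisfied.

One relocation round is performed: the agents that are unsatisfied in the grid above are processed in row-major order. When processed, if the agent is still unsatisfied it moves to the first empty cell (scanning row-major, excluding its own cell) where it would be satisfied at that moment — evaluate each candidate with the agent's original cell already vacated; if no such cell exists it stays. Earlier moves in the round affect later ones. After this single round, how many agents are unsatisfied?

0

Initially unsatisfied (in order): (1,3), (2,1), (4,2).
  (1,3) → (3,1).
  (2,1) → (4,1).
  (4,2): now satisfied by earlier moves; stays.
Resulting grid:
S . .
. S S
N . S
N N S
All satisfied now.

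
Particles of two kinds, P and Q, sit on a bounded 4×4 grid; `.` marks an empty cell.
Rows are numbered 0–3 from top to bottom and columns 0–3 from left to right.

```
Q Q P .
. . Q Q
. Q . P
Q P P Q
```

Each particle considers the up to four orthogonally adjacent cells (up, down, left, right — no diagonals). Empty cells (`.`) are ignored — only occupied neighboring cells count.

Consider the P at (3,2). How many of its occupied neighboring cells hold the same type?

Occupied neighbors of (3,2): (3,1)=P, (3,3)=Q.
Same type (P): 1 of 2.

1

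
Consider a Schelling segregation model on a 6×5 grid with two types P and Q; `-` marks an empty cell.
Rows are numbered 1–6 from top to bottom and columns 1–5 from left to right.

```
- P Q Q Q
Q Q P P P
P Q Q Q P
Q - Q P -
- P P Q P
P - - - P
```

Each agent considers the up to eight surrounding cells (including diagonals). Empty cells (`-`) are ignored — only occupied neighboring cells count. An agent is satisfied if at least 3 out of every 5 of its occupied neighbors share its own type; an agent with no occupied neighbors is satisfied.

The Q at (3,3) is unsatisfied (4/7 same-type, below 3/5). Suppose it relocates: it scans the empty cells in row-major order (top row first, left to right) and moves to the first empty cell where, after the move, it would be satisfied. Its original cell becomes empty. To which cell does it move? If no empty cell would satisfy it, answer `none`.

(1,1)

Vacating (3,3). Empty cells in order:
  (1,1): 2/3 same-type → satisfied — stop here.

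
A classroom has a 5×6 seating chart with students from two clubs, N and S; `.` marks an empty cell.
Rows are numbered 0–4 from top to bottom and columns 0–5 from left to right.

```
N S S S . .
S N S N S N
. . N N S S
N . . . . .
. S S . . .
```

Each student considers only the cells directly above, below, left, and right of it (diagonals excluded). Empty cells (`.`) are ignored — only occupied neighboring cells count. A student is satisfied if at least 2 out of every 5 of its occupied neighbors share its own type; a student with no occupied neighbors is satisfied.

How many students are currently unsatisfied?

8

(0,0)N 0/2 not
(0,1)S 1/3 not
(0,2)S 3/3 satisfied
(0,3)S 1/2 satisfied
(1,0)S 0/2 not
(1,1)N 0/3 not
(1,2)S 1/4 not
(1,3)N 1/4 not
(1,4)S 1/3 not
(1,5)N 0/2 not
(2,2)N 1/2 satisfied
(2,3)N 2/3 satisfied
(2,4)S 2/3 satisfied
(2,5)S 1/2 satisfied
(3,0)N 0/0 satisfied
(4,1)S 1/1 satisfied
(4,2)S 1/1 satisfied
Unsatisfied: (0,0), (0,1), (1,0), (1,1), (1,2), (1,3), (1,4), (1,5) — 8 in total.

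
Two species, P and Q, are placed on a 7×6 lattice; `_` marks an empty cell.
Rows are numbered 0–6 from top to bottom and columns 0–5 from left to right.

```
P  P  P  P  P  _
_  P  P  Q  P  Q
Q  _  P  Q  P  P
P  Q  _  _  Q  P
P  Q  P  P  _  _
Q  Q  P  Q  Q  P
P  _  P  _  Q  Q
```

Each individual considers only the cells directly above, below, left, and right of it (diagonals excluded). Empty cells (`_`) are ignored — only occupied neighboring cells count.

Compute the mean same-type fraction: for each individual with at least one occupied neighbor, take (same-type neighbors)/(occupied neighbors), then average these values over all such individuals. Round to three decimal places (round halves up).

0.530

(0,0)P 1/1
(0,1)P 3/3
(0,2)P 3/3
(0,3)P 2/3
(0,4)P 2/2
(1,1)P 2/2
(1,2)P 3/4
(1,3)Q 1/4
(1,4)P 2/4
(1,5)Q 0/2
(2,0)Q 0/1
(2,2)P 1/2
(2,3)Q 1/3
(2,4)P 2/4
(2,5)P 2/3
(3,0)P 1/3
(3,1)Q 1/2
(3,4)Q 0/2
(3,5)P 1/2
(4,0)P 1/3
(4,1)Q 2/4
(4,2)P 2/3
(4,3)P 1/2
(5,0)Q 1/3
(5,1)Q 2/3
(5,2)P 2/4
(5,3)Q 1/3
(5,4)Q 2/3
(5,5)P 0/2
(6,0)P 0/1
(6,2)P 1/1
(6,4)Q 2/2
(6,5)Q 1/2
Sum over 33 individuals: 1/1 + 3/3 + 3/3 + 2/3 + 2/2 + 2/2 + 3/4 + 1/4 + 2/4 + 0/2 + 0/1 + 1/2 + 1/3 + 2/4 + 2/3 + 1/3 + 1/2 + 0/2 + 1/2 + 1/3 + 2/4 + 2/3 + 1/2 + 1/3 + 2/3 + 2/4 + 1/3 + 2/3 + 0/2 + 0/1 + 1/1 + 2/2 + 1/2 = 35/2; mean = 35/2 ÷ 33 = 35/66 = 0.530303… → 0.530.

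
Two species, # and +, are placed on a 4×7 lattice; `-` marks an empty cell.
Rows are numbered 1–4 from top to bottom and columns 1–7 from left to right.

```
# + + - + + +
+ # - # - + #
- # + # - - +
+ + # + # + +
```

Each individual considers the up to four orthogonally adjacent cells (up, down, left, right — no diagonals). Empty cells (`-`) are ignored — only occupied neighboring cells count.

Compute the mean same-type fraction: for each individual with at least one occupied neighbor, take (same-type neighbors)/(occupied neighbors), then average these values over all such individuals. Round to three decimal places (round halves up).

Row 1: (1,1)# 0/2 · (1,2)+ 1/3 · (1,3)+ 1/1 · (1,5)+ 1/1 · (1,6)+ 3/3 · (1,7)+ 1/2
Row 2: (2,1)+ 0/2 · (2,2)# 1/3 · (2,4)# 1/1 · (2,6)+ 1/2 · (2,7)# 0/3
Row 3: (3,2)# 1/3 · (3,3)+ 0/3 · (3,4)# 1/3 · (3,7)+ 1/2
Row 4: (4,1)+ 1/1 · (4,2)+ 1/3 · (4,3)# 0/3 · (4,4)+ 0/3 · (4,5)# 0/2 · (4,6)+ 1/2 · (4,7)+ 2/2
Sum over 22 individuals: 0/2 + 1/3 + 1/1 + 1/1 + 3/3 + 1/2 + 0/2 + 1/3 + 1/1 + 1/2 + 0/3 + 1/3 + 0/3 + 1/3 + 1/2 + 1/1 + 1/3 + 0/3 + 0/3 + 0/2 + 1/2 + 2/2 = 29/3; mean = 29/3 ÷ 22 = 29/66 = 0.439393… → 0.439.

0.439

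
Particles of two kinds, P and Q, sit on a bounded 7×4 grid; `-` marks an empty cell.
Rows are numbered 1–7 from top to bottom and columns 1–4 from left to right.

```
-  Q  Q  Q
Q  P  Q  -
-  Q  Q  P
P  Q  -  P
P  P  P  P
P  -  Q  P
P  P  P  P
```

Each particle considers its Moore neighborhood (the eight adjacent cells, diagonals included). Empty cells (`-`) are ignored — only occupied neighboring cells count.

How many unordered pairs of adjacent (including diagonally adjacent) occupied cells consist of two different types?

Scan each occupied cell's neighbors to the right and below (and the two forward diagonals) so each pair is counted once.
Row 1: Q(1,2)–Q(1,3)= Q(1,2)–P(2,2)≠ Q(1,2)–Q(2,3)= Q(1,2)–Q(2,1)= Q(1,3)–Q(1,4)= Q(1,3)–Q(2,3)= Q(1,3)–P(2,2)≠ Q(1,4)–Q(2,3)=  → 2/8 unlike.
Row 2: Q(2,1)–P(2,2)≠ Q(2,1)–Q(3,2)= P(2,2)–Q(2,3)≠ P(2,2)–Q(3,2)≠ P(2,2)–Q(3,3)≠ Q(2,3)–Q(3,3)= Q(2,3)–P(3,4)≠ Q(2,3)–Q(3,2)=  → 5/8 unlike.
Row 3: Q(3,2)–Q(3,3)= Q(3,2)–Q(4,2)= Q(3,2)–P(4,1)≠ Q(3,3)–P(3,4)≠ Q(3,3)–P(4,4)≠ Q(3,3)–Q(4,2)= P(3,4)–P(4,4)=  → 3/7 unlike.
Row 4: P(4,1)–Q(4,2)≠ P(4,1)–P(5,1)= P(4,1)–P(5,2)= Q(4,2)–P(5,2)≠ Q(4,2)–P(5,3)≠ Q(4,2)–P(5,1)≠ P(4,4)–P(5,4)= P(4,4)–P(5,3)=  → 4/8 unlike.
Row 5: P(5,1)–P(5,2)= P(5,1)–P(6,1)= P(5,2)–P(5,3)= P(5,2)–Q(6,3)≠ P(5,2)–P(6,1)= P(5,3)–P(5,4)= P(5,3)–Q(6,3)≠ P(5,3)–P(6,4)= P(5,4)–P(6,4)= P(5,4)–Q(6,3)≠  → 3/10 unlike.
Row 6: P(6,1)–P(7,1)= P(6,1)–P(7,2)= Q(6,3)–P(6,4)≠ Q(6,3)–P(7,3)≠ Q(6,3)–P(7,4)≠ Q(6,3)–P(7,2)≠ P(6,4)–P(7,4)= P(6,4)–P(7,3)=  → 4/8 unlike.
Row 7: P(7,1)–P(7,2)= P(7,2)–P(7,3)= P(7,3)–P(7,4)=  → 0/3 unlike.
Total adjacent occupied pairs: 52; unlike-type pairs: 21.

21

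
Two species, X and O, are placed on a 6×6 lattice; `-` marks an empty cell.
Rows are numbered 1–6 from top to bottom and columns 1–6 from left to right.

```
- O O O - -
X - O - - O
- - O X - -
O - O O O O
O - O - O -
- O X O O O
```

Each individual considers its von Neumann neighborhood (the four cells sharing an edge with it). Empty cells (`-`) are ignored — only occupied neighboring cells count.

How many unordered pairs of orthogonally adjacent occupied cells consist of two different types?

5

Scan each occupied cell's neighbors to the right and below so each pair is counted once.
From row 1: 0 unlike of 3 pairs (running 0/3).
From row 2: 0 unlike of 1 pairs (running 0/4).
From row 3: 2 unlike of 3 pairs (running 2/7).
From row 4: 0 unlike of 6 pairs (running 2/13).
From row 5: 1 unlike of 2 pairs (running 3/15).
From row 6: 2 unlike of 4 pairs (running 5/19).
Total adjacent occupied pairs: 19; unlike-type pairs: 5.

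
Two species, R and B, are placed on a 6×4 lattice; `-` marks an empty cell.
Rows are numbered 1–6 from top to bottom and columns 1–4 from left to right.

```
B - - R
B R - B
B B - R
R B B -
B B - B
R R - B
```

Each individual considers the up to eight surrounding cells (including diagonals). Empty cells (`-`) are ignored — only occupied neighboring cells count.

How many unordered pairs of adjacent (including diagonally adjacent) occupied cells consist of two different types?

16

Scan each occupied cell's neighbors to the right and below (and the two forward diagonals) so each pair is counted once.
Row 1: B(1,1)–B(2,1)= B(1,1)–R(2,2)≠ R(1,4)–B(2,4)≠  → 2/3 unlike.
Row 2: B(2,1)–R(2,2)≠ B(2,1)–B(3,1)= B(2,1)–B(3,2)= R(2,2)–B(3,2)≠ R(2,2)–B(3,1)≠ B(2,4)–R(3,4)≠  → 4/6 unlike.
Row 3: B(3,1)–B(3,2)= B(3,1)–R(4,1)≠ B(3,1)–B(4,2)= B(3,2)–B(4,2)= B(3,2)–B(4,3)= B(3,2)–R(4,1)≠ R(3,4)–B(4,3)≠  → 3/7 unlike.
Row 4: R(4,1)–B(4,2)≠ R(4,1)–B(5,1)≠ R(4,1)–B(5,2)≠ B(4,2)–B(4,3)= B(4,2)–B(5,2)= B(4,2)–B(5,1)= B(4,3)–B(5,4)= B(4,3)–B(5,2)=  → 3/8 unlike.
Row 5: B(5,1)–B(5,2)= B(5,1)–R(6,1)≠ B(5,1)–R(6,2)≠ B(5,2)–R(6,2)≠ B(5,2)–R(6,1)≠ B(5,4)–B(6,4)=  → 4/6 unlike.
Row 6: R(6,1)–R(6,2)=  → 0/1 unlike.
Total adjacent occupied pairs: 31; unlike-type pairs: 16.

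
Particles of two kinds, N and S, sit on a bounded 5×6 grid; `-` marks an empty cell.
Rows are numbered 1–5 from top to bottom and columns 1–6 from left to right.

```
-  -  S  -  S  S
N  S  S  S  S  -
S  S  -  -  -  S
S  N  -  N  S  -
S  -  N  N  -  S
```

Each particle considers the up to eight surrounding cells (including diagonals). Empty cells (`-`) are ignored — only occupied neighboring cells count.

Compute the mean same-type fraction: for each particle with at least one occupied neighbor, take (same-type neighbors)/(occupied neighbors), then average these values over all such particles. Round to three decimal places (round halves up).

0.755

(1,3)S 3/3
(1,5)S 3/3
(1,6)S 2/2
(2,1)N 0/3
(2,2)S 4/5
(2,3)S 4/4
(2,4)S 4/4
(2,5)S 4/4
(3,1)S 3/5
(3,2)S 4/6
(3,6)S 2/2
(4,1)S 3/4
(4,2)N 1/5
(4,4)N 2/3
(4,5)S 2/4
(5,1)S 1/2
(5,3)N 3/3
(5,4)N 2/3
(5,6)S 1/1
Sum over 19 particles: 3/3 + 3/3 + 2/2 + 0/3 + 4/5 + 4/4 + 4/4 + 4/4 + 3/5 + 4/6 + 2/2 + 3/4 + 1/5 + 2/3 + 2/4 + 1/2 + 3/3 + 2/3 + 1/1 = 287/20; mean = 287/20 ÷ 19 = 287/380 = 0.755263… → 0.755.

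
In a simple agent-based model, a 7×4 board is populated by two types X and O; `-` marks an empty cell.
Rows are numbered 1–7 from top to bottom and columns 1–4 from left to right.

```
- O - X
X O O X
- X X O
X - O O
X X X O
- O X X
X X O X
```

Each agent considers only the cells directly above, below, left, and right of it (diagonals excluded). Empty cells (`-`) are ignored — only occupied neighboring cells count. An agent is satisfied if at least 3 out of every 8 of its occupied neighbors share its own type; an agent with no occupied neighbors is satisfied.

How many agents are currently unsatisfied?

(1,2)O 1/1 ok
(1,4)X 1/1 ok
(2,1)X 0/1 unhappy
(2,2)O 2/4 ok
(2,3)O 1/3 unhappy
(2,4)X 1/3 unhappy
(3,2)X 1/2 ok
(3,3)X 1/4 unhappy
(3,4)O 1/3 unhappy
(4,1)X 1/1 ok
(4,3)O 1/3 unhappy
(4,4)O 3/3 ok
(5,1)X 2/2 ok
(5,2)X 2/3 ok
(5,3)X 2/4 ok
(5,4)O 1/3 unhappy
(6,2)O 0/3 unhappy
(6,3)X 2/4 ok
(6,4)X 2/3 ok
(7,1)X 1/1 ok
(7,2)X 1/3 unhappy
(7,3)O 0/3 unhappy
(7,4)X 1/2 ok
Unsatisfied: (2,1), (2,3), (2,4), (3,3), (3,4), (4,3), (5,4), (6,2), (7,2), (7,3) — 10 in total.

10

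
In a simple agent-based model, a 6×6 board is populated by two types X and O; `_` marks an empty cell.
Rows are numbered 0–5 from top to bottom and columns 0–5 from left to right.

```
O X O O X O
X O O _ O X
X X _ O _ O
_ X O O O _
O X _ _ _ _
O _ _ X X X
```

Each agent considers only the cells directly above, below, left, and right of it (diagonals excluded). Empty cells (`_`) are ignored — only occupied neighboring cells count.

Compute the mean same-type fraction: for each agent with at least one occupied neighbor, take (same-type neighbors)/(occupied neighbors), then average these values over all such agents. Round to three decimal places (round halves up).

0.543

(0,0)O 0/2
(0,1)X 0/3
(0,2)O 2/3
(0,3)O 1/2
(0,4)X 0/3
(0,5)O 0/2
(1,0)X 1/3
(1,1)O 1/4
(1,2)O 2/2
(1,4)O 0/2
(1,5)X 0/3
(2,0)X 2/2
(2,1)X 2/3
(2,3)O 1/1
(2,5)O 0/1
(3,1)X 2/3
(3,2)O 1/2
(3,3)O 3/3
(3,4)O 1/1
(4,0)O 1/2
(4,1)X 1/2
(5,0)O 1/1
(5,3)X 1/1
(5,4)X 2/2
(5,5)X 1/1
Sum over 25 agents: 0/2 + 0/3 + 2/3 + 1/2 + 0/3 + 0/2 + 1/3 + 1/4 + 2/2 + 0/2 + 0/3 + 2/2 + 2/3 + 1/1 + 0/1 + 2/3 + 1/2 + 3/3 + 1/1 + 1/2 + 1/2 + 1/1 + 1/1 + 2/2 + 1/1 = 163/12; mean = 163/12 ÷ 25 = 163/300 = 0.543333… → 0.543.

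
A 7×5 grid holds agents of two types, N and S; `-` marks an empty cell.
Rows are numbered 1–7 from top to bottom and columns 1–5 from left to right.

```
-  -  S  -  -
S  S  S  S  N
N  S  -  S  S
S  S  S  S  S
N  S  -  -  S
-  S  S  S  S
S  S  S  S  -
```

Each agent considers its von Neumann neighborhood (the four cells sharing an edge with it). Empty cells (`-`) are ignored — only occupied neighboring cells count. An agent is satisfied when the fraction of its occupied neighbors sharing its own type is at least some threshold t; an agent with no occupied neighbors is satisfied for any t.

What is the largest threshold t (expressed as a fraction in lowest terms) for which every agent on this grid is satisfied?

(1,3)S 1/1
(2,1)S 1/2
(2,2)S 3/3
(2,3)S 3/3
(2,4)S 2/3
(2,5)N 0/2
(3,1)N 0/3
(3,2)S 2/3
(3,4)S 3/3
(3,5)S 2/3
(4,1)S 1/3
(4,2)S 4/4
(4,3)S 2/2
(4,4)S 3/3
(4,5)S 3/3
(5,1)N 0/2
(5,2)S 2/3
(5,5)S 2/2
(6,2)S 3/3
(6,3)S 3/3
(6,4)S 3/3
(6,5)S 2/2
(7,1)S 1/1
(7,2)S 3/3
(7,3)S 3/3
(7,4)S 2/2
The smallest same-type fraction is 0/2 at (2,5), which reduces to 0/1. Any threshold above that leaves this agent unsatisfied.

0/1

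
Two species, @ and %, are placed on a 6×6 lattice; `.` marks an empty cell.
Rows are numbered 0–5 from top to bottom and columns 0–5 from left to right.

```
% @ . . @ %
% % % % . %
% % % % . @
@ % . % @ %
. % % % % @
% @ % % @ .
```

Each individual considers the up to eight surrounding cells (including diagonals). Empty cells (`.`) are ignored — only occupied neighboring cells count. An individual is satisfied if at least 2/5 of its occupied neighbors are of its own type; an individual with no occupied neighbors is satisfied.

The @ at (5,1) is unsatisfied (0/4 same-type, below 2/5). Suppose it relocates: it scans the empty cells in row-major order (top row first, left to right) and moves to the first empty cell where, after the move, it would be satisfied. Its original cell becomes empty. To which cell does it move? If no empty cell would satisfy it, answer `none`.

(5,5)

Vacating (5,1). Empty cells in order:
  (0,2): 1/4 same-type → still unsatisfied.
  (0,3): 1/3 same-type → still unsatisfied.
  (1,4): 2/6 same-type → still unsatisfied.
  (2,4): 2/7 same-type → still unsatisfied.
  (3,2): 0/8 same-type → still unsatisfied.
  (4,0): 1/4 same-type → still unsatisfied.
  (5,5): 2/3 same-type → satisfied — stop here.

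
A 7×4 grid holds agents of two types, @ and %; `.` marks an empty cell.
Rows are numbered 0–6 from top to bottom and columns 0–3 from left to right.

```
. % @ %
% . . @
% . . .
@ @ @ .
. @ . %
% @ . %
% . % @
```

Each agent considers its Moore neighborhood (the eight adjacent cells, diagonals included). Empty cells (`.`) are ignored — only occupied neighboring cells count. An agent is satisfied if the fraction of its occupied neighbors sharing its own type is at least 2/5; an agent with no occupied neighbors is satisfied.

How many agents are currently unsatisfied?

(0,1)% 1/2 ok
(0,2)@ 1/3 unhappy
(0,3)% 0/2 unhappy
(1,0)% 2/2 ok
(1,3)@ 1/2 ok
(2,0)% 1/3 unhappy
(3,0)@ 2/3 ok
(3,1)@ 3/4 ok
(3,2)@ 2/3 ok
(4,1)@ 4/5 ok
(4,3)% 1/2 ok
(5,0)% 1/3 unhappy
(5,1)@ 1/4 unhappy
(5,3)% 2/3 ok
(6,0)% 1/2 ok
(6,2)% 1/3 unhappy
(6,3)@ 0/2 unhappy
Unsatisfied: (0,2), (0,3), (2,0), (5,0), (5,1), (6,2), (6,3) — 7 in total.

7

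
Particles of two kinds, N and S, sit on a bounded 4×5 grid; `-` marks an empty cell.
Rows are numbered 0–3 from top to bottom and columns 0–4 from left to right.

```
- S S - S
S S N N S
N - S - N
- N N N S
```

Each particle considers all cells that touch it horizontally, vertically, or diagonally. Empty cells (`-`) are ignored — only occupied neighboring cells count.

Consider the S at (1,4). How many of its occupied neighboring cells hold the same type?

Occupied neighbors of (1,4): (0,4)=S, (1,3)=N, (2,4)=N.
Same type (S): 1 of 3.

1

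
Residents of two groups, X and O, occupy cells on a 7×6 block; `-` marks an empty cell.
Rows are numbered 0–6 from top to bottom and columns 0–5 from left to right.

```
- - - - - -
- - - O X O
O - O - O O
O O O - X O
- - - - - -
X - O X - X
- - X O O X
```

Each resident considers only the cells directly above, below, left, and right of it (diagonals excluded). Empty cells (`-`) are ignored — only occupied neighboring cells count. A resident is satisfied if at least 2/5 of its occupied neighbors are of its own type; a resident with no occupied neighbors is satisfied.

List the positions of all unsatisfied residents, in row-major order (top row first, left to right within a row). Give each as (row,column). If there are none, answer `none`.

(1,3), (1,4), (2,4), (3,4), (5,2), (5,3), (6,2), (6,3)

(1,3)O 0/1 ✗
(1,4)X 0/3 ✗
(1,5)O 1/2 ✓
(2,0)O 1/1 ✓
(2,2)O 1/1 ✓
(2,4)O 1/3 ✗
(2,5)O 3/3 ✓
(3,0)O 2/2 ✓
(3,1)O 2/2 ✓
(3,2)O 2/2 ✓
(3,4)X 0/2 ✗
(3,5)O 1/2 ✓
(5,0)X 0/0 ✓
(5,2)O 0/2 ✗
(5,3)X 0/2 ✗
(5,5)X 1/1 ✓
(6,2)X 0/2 ✗
(6,3)O 1/3 ✗
(6,4)O 1/2 ✓
(6,5)X 1/2 ✓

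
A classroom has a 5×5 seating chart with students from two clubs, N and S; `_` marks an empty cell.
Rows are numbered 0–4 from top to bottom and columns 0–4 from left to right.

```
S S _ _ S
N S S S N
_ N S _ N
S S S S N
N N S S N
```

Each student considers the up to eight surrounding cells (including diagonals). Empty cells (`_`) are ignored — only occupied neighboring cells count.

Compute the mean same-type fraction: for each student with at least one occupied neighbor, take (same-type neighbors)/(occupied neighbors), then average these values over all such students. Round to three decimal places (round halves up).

0.521

Row 0: (0,0)S 2/3 · (0,1)S 3/4 · (0,4)S 1/2
Row 1: (1,0)N 1/4 · (1,1)S 4/6 · (1,2)S 4/5 · (1,3)S 3/5 · (1,4)N 1/3
Row 2: (2,1)N 1/7 · (2,2)S 6/7 · (2,4)N 2/4
Row 3: (3,0)S 1/4 · (3,1)S 4/7 · (3,2)S 5/7 · (3,3)S 4/7 · (3,4)N 2/4
Row 4: (4,0)N 1/3 · (4,1)N 1/5 · (4,2)S 4/5 · (4,3)S 3/5 · (4,4)N 1/3
Sum over 21 students: 2/3 + 3/4 + 1/2 + 1/4 + 4/6 + 4/5 + 3/5 + 1/3 + 1/7 + 6/7 + 2/4 + 1/4 + 4/7 + 5/7 + 4/7 + 2/4 + 1/3 + 1/5 + 4/5 + 3/5 + 1/3 = 919/84; mean = 919/84 ÷ 21 = 919/1764 = 0.520975… → 0.521.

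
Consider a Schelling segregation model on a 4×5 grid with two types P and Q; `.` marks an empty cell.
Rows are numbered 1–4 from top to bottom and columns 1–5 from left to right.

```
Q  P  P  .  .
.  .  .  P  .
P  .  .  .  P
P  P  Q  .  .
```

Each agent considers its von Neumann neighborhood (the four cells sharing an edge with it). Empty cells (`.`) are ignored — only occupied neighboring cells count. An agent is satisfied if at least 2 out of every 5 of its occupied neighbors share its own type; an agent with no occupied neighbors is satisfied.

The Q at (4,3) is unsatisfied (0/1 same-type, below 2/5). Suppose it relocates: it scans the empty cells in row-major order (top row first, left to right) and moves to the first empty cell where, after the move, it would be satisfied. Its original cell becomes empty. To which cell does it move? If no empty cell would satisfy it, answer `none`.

(1,5)

Vacating (4,3). Empty cells in order:
  (1,4): 0/2 same-type → still unsatisfied.
  (1,5): 0/0 same-type → satisfied — stop here.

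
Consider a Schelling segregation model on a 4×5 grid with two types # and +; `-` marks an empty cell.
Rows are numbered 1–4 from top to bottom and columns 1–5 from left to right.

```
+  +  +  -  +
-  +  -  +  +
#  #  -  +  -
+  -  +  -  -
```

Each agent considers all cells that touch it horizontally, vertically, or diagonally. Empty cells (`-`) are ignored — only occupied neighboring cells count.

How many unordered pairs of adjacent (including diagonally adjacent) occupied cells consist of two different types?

5

Scan each occupied cell's neighbors to the right and below (and the two forward diagonals) so each pair is counted once.
Row 1: +(1,1)–+(1,2)= +(1,1)–+(2,2)= +(1,2)–+(1,3)= +(1,2)–+(2,2)= +(1,3)–+(2,4)= +(1,3)–+(2,2)= +(1,5)–+(2,5)= +(1,5)–+(2,4)=  → 0/8 unlike.
Row 2: +(2,2)–#(3,2)≠ +(2,2)–#(3,1)≠ +(2,4)–+(2,5)= +(2,4)–+(3,4)= +(2,5)–+(3,4)=  → 2/5 unlike.
Row 3: #(3,1)–#(3,2)= #(3,1)–+(4,1)≠ #(3,2)–+(4,3)≠ #(3,2)–+(4,1)≠ +(3,4)–+(4,3)=  → 3/5 unlike.
Total adjacent occupied pairs: 18; unlike-type pairs: 5.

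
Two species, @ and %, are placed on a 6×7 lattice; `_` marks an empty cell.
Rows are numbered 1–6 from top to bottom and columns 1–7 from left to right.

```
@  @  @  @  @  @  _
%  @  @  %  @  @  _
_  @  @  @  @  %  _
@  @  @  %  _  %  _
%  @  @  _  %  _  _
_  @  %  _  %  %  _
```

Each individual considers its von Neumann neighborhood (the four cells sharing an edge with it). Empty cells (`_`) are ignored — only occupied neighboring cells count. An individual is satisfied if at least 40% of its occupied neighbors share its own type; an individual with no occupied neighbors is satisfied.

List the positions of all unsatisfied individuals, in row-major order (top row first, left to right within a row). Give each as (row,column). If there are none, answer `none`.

(1,1)@ 1/2 ✓
(1,2)@ 3/3 ✓
(1,3)@ 3/3 ✓
(1,4)@ 2/3 ✓
(1,5)@ 3/3 ✓
(1,6)@ 2/2 ✓
(2,1)% 0/2 ✗
(2,2)@ 3/4 ✓
(2,3)@ 3/4 ✓
(2,4)% 0/4 ✗
(2,5)@ 3/4 ✓
(2,6)@ 2/3 ✓
(3,2)@ 3/3 ✓
(3,3)@ 4/4 ✓
(3,4)@ 2/4 ✓
(3,5)@ 2/3 ✓
(3,6)% 1/3 ✗
(4,1)@ 1/2 ✓
(4,2)@ 4/4 ✓
(4,3)@ 3/4 ✓
(4,4)% 0/2 ✗
(4,6)% 1/1 ✓
(5,1)% 0/2 ✗
(5,2)@ 3/4 ✓
(5,3)@ 2/3 ✓
(5,5)% 1/1 ✓
(6,2)@ 1/2 ✓
(6,3)% 0/2 ✗
(6,5)% 2/2 ✓
(6,6)% 1/1 ✓

(2,1), (2,4), (3,6), (4,4), (5,1), (6,3)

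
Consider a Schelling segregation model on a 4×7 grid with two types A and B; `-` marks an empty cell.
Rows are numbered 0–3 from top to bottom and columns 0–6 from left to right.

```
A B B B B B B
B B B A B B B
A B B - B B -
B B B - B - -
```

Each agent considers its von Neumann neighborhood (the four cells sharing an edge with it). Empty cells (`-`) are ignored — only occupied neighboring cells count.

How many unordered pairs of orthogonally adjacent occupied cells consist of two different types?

8

Scan each occupied cell's neighbors to the right and below so each pair is counted once.
From row 0: 3 unlike of 13 pairs (running 3/13).
From row 1: 3 unlike of 11 pairs (running 6/24).
From row 2: 2 unlike of 7 pairs (running 8/31).
From row 3: 0 unlike of 2 pairs (running 8/33).
Total adjacent occupied pairs: 33; unlike-type pairs: 8.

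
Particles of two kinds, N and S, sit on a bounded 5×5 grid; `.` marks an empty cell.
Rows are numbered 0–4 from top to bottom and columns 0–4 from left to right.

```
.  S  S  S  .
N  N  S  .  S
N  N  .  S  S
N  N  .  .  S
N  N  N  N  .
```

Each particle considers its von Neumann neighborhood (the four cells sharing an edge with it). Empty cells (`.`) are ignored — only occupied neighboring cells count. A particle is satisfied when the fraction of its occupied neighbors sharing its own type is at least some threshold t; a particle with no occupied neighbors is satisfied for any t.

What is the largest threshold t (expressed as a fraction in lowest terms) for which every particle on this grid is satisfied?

(0,1)S 1/2
(0,2)S 3/3
(0,3)S 1/1
(1,0)N 2/2
(1,1)N 2/4
(1,2)S 1/2
(1,4)S 1/1
(2,0)N 3/3
(2,1)N 3/3
(2,3)S 1/1
(2,4)S 3/3
(3,0)N 3/3
(3,1)N 3/3
(3,4)S 1/1
(4,0)N 2/2
(4,1)N 3/3
(4,2)N 2/2
(4,3)N 1/1
The smallest same-type fraction is 1/2 at (0,1), which reduces to 1/2. Any threshold above that leaves this particle unsatisfied.

1/2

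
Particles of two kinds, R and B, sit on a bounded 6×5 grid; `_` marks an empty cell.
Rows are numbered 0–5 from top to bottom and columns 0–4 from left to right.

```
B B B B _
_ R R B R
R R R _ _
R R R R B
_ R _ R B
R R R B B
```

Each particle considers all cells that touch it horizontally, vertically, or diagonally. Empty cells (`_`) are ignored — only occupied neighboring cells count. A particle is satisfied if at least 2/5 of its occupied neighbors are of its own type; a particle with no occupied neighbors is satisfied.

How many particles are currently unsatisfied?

2

(0,0)B 1/2 ok
(0,1)B 2/4 ok
(0,2)B 3/5 ok
(0,3)B 2/4 ok
(1,1)R 4/7 ok
(1,2)R 3/7 ok
(1,3)B 2/5 ok
(1,4)R 0/2 unhappy
(2,0)R 4/4 ok
(2,1)R 7/7 ok
(2,2)R 6/7 ok
(3,0)R 4/4 ok
(3,1)R 6/6 ok
(3,2)R 6/6 ok
(3,3)R 3/5 ok
(3,4)B 1/3 unhappy
(4,1)R 6/6 ok
(4,3)R 3/7 ok
(4,4)B 3/5 ok
(5,0)R 2/2 ok
(5,1)R 3/3 ok
(5,2)R 3/4 ok
(5,3)B 2/4 ok
(5,4)B 2/3 ok
Unsatisfied: (1,4), (3,4) — 2 in total.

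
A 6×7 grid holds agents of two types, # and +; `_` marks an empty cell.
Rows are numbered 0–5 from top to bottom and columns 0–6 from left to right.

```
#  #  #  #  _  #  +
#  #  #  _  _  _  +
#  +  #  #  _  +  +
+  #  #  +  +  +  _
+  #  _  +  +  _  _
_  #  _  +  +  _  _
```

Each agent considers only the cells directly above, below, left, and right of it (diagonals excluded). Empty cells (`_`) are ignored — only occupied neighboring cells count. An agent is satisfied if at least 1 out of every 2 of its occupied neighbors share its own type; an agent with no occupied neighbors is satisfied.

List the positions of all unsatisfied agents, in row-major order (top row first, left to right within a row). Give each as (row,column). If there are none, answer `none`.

(0,5), (2,0), (2,1), (3,0)

Row 0: (0,0)# 2/2 ok · (0,1)# 3/3 ok · (0,2)# 3/3 ok · (0,3)# 1/1 ok · (0,5)# 0/1 unhappy · (0,6)+ 1/2 ok
Row 1: (1,0)# 3/3 ok · (1,1)# 3/4 ok · (1,2)# 3/3 ok · (1,6)+ 2/2 ok
Row 2: (2,0)# 1/3 unhappy · (2,1)+ 0/4 unhappy · (2,2)# 3/4 ok · (2,3)# 1/2 ok · (2,5)+ 2/2 ok · (2,6)+ 2/2 ok
Row 3: (3,0)+ 1/3 unhappy · (3,1)# 2/4 ok · (3,2)# 2/3 ok · (3,3)+ 2/4 ok · (3,4)+ 3/3 ok · (3,5)+ 2/2 ok
Row 4: (4,0)+ 1/2 ok · (4,1)# 2/3 ok · (4,3)+ 3/3 ok · (4,4)+ 3/3 ok
Row 5: (5,1)# 1/1 ok · (5,3)+ 2/2 ok · (5,4)+ 2/2 ok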